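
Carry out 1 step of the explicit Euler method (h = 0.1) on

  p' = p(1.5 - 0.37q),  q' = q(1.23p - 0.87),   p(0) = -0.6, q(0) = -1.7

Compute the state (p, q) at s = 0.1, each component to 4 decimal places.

Euler on (p,q): p_{n+1} = p_n + h·p', q_{n+1} = q_n + h·q'.
0.000000: (-0.600000, -1.700000); f=(-1.277400, 2.733600) → (-0.727740, -1.426640)
(p(0.1), q(0.1)) ≈ (-0.7277, -1.4266)

-0.7277, -1.4266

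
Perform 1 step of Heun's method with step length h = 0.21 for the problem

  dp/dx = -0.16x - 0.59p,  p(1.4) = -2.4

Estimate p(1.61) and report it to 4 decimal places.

-2.1687

Heun: k1 = f(x_n, p_n); k2 = f(x_n + h, p_n + h·k1); p_{n+1} = p_n + (h/2)·(k1 + k2).
x=1.400000, p=-2.400000:
  k1 = f(1.400000, -2.400000) = 1.192000
  k2 = f(1.610000, -2.149680) = 1.010711
  p ← -2.400000 + (0.21/2)·(1.192000 + 1.010711) = -2.168715
p(1.61) ≈ -2.1687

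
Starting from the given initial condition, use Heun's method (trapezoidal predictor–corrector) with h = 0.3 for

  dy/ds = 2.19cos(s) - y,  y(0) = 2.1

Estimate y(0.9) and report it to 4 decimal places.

Heun: k1 = f(s_n, y_n); k2 = f(s_n + h, y_n + h·k1); y_{n+1} = y_n + (h/2)·(k1 + k2).
s=0.000000, y=2.100000:
  k1 = f(0.000000, 2.100000) = 0.090000
  k2 = f(0.300000, 2.127000) = -0.034813
  y ← 2.100000 + (0.3/2)·(0.090000 + (-0.034813)) = 2.108278
s=0.300000, y=2.108278:
  k1 = f(0.300000, 2.108278) = -0.016091
  k2 = f(0.600000, 2.103451) = -0.295966
  y ← 2.108278 + (0.3/2)·(-0.016091 + (-0.295966)) = 2.061470
s=0.600000, y=2.061470:
  k1 = f(0.600000, 2.061470) = -0.253985
  k2 = f(0.900000, 1.985274) = -0.623948
  y ← 2.061470 + (0.3/2)·(-0.253985 + (-0.623948)) = 1.929780
y(0.9) ≈ 1.9298

1.9298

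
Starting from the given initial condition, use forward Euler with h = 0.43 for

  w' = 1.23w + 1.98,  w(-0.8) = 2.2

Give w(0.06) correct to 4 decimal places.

7.2957

Euler: w_{n+1} = w_n + h·f(s_n, w_n).
s=-0.800000, w=2.200000: f=4.686000 → w ← 2.200000 + 0.43·4.686000 = 4.214980
s=-0.370000, w=4.214980: f=7.164425 → w ← 4.214980 + 0.43·7.164425 = 7.295683
w(0.06) ≈ 7.2957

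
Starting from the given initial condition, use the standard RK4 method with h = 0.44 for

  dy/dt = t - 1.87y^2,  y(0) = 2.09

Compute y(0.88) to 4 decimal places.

RK4: k1 = f(t_n, y_n); k2 = f(t_n + h/2, y_n + (h/2)·k1); k3 = f(t_n + h/2, y_n + (h/2)·k2); k4 = f(t_n + h, y_n + h·k3); y_{n+1} = y_n + (h/6)·(k1 + 2k2 + 2k3 + k4).
t=0.000000, y=2.090000:
  k1 = f(0.000000, 2.090000) = -8.168347
  k2 = f(0.220000, 0.292964) = 0.059502
  k3 = f(0.220000, 2.103090) = -8.050991
  k4 = f(0.440000, -1.452436) = -3.504896
  y ← 2.090000 + (0.44/6)·(k1 + 2k2 + 2k3 + k4) = 0.061877
t=0.440000, y=0.061877:
  k1 = f(0.440000, 0.061877) = 0.432840
  k2 = f(0.660000, 0.157102) = 0.613846
  k3 = f(0.660000, 0.196923) = 0.587484
  k4 = f(0.880000, 0.320370) = 0.688069
  y ← 0.061877 + (0.44/6)·(k1 + 2k2 + 2k3 + k4) = 0.320272
y(0.88) ≈ 0.3203

0.3203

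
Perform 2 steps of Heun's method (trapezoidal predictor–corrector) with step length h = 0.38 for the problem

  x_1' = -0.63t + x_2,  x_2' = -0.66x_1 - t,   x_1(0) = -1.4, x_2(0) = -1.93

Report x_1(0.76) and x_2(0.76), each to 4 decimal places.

-2.7679, -1.1603

Heun on (x_1,x_2): k1 = f(t_n, state_n); k2 = f(t_n + h, state_n + h·k1); state_{n+1} = state_n + (h/2)·(k1 + k2).
0.000000: (-1.400000, -1.930000)
  k1 = (-1.930000, 0.924000)
  predictor → (-2.133400, -1.578880)
  k2 = (-1.818280, 1.028044)
  → (-2.112173, -1.559112)
0.380000: (-2.112173, -1.559112)
  k1 = (-1.798512, 1.014034)
  predictor → (-2.795608, -1.173779)
  k2 = (-1.652579, 1.085101)
  → (-2.767880, -1.160276)
(x_1(0.76), x_2(0.76)) ≈ (-2.7679, -1.1603)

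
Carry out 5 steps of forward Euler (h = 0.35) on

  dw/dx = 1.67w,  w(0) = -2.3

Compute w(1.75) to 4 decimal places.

-22.9715

Euler: w_{n+1} = w_n + h·f(x_n, w_n).
x=0.000000, w=-2.300000: f=-3.841000 → w ← -2.300000 + 0.35·(-3.841000) = -3.644350
x=0.350000, w=-3.644350: f=-6.086064 → w ← -3.644350 + 0.35·(-6.086064) = -5.774473
x=0.700000, w=-5.774473: f=-9.643369 → w ← -5.774473 + 0.35·(-9.643369) = -9.149652
x=1.050000, w=-9.149652: f=-15.279918 → w ← -9.149652 + 0.35·(-15.279918) = -14.497623
x=1.400000, w=-14.497623: f=-24.211031 → w ← -14.497623 + 0.35·(-24.211031) = -22.971484
w(1.75) ≈ -22.9715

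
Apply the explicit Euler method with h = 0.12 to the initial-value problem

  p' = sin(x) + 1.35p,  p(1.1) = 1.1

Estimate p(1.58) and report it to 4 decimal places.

2.5804

Euler: p_{n+1} = p_n + h·f(x_n, p_n).
x=1.100000, p=1.100000: f=2.376207 → p ← 1.100000 + 0.12·2.376207 = 1.385145
x=1.220000, p=1.385145: f=2.809045 → p ← 1.385145 + 0.12·2.809045 = 1.722230
x=1.340000, p=1.722230: f=3.298495 → p ← 1.722230 + 0.12·3.298495 = 2.118050
x=1.460000, p=2.118050: f=3.853235 → p ← 2.118050 + 0.12·3.853235 = 2.580438
p(1.58) ≈ 2.5804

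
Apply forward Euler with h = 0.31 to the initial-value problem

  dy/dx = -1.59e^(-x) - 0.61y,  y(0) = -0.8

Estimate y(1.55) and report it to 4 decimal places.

Euler: y_{n+1} = y_n + h·f(x_n, y_n).
x=0.000000, y=-0.800000: f=-1.102000 → y ← -0.800000 + 0.31·(-1.102000) = -1.141620
x=0.310000, y=-1.141620: f=-0.469792 → y ← -1.141620 + 0.31·(-0.469792) = -1.287256
x=0.620000, y=-1.287256: f=-0.070106 → y ← -1.287256 + 0.31·(-0.070106) = -1.308988
x=0.930000, y=-1.308988: f=0.171143 → y ← -1.308988 + 0.31·0.171143 = -1.255934
x=1.240000, y=-1.255934: f=0.305999 → y ← -1.255934 + 0.31·0.305999 = -1.161075
y(1.55) ≈ -1.1611

-1.1611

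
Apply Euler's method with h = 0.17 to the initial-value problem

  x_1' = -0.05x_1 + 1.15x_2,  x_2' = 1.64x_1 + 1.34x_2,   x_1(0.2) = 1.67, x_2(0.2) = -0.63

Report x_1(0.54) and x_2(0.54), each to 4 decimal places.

1.4594, 0.0492

Euler on (x_1,x_2): x_1_{n+1} = x_1_n + h·x_1', x_2_{n+1} = x_2_n + h·x_2'.
0.200000: (1.670000, -0.630000); f=(-0.808000, 1.894600) → (1.532640, -0.307918)
0.370000: (1.532640, -0.307918); f=(-0.430738, 2.100919) → (1.459415, 0.049238)
(x_1(0.54), x_2(0.54)) ≈ (1.4594, 0.0492)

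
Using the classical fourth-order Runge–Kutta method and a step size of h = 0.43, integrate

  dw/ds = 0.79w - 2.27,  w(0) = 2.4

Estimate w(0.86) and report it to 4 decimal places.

RK4: k1 = f(s_n, w_n); k2 = f(s_n + h/2, w_n + (h/2)·k1); k3 = f(s_n + h/2, w_n + (h/2)·k2); k4 = f(s_n + h, w_n + h·k3); w_{n+1} = w_n + (h/6)·(k1 + 2k2 + 2k3 + k4).
s=0.000000, w=2.400000:
  k1 = f(0.000000, 2.400000) = -0.374000
  k2 = f(0.215000, 2.319590) = -0.437524
  k3 = f(0.215000, 2.305932) = -0.448313
  k4 = f(0.430000, 2.207225) = -0.526292
  w ← 2.400000 + (0.43/6)·(k1 + 2k2 + 2k3 + k4) = 2.208509
s=0.430000, w=2.208509:
  k1 = f(0.430000, 2.208509) = -0.525278
  k2 = f(0.645000, 2.095574) = -0.614496
  k3 = f(0.645000, 2.076392) = -0.629650
  k4 = f(0.860000, 1.937760) = -0.739170
  w ← 2.208509 + (0.43/6)·(k1 + 2k2 + 2k3 + k4) = 1.939563
w(0.86) ≈ 1.9396

1.9396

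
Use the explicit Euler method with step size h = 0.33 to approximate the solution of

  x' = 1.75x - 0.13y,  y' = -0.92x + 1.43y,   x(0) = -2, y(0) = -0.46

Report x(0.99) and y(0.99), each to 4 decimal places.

Euler on (x,y): x_{n+1} = x_n + h·x', y_{n+1} = y_n + h·y'.
0.000000: (-2.000000, -0.460000); f=(-3.440200, 1.182200) → (-3.135266, -0.069874)
0.330000: (-3.135266, -0.069874); f=(-5.477632, 2.784525) → (-4.942885, 0.849019)
0.660000: (-4.942885, 0.849019); f=(-8.760420, 5.761551) → (-7.833823, 2.750331)
(x(0.99), y(0.99)) ≈ (-7.8338, 2.7503)

-7.8338, 2.7503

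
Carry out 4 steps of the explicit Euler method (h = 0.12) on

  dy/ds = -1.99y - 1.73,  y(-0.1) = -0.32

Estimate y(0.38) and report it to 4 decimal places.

Euler: y_{n+1} = y_n + h·f(s_n, y_n).
s=-0.100000, y=-0.320000: f=-1.093200 → y ← -0.320000 + 0.12·(-1.093200) = -0.451184
s=0.020000, y=-0.451184: f=-0.832144 → y ← -0.451184 + 0.12·(-0.832144) = -0.551041
s=0.140000, y=-0.551041: f=-0.633428 → y ← -0.551041 + 0.12·(-0.633428) = -0.627053
s=0.260000, y=-0.627053: f=-0.482165 → y ← -0.627053 + 0.12·(-0.482165) = -0.684912
y(0.38) ≈ -0.6849

-0.6849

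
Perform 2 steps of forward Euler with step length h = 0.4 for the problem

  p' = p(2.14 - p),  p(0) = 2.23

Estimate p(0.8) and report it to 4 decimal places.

Euler: p_{n+1} = p_n + h·f(t_n, p_n).
t=0.000000, p=2.230000: f=-0.200700 → p ← 2.230000 + 0.4·(-0.200700) = 2.149720
t=0.400000, p=2.149720: f=-0.020895 → p ← 2.149720 + 0.4·(-0.020895) = 2.141362
p(0.8) ≈ 2.1414

2.1414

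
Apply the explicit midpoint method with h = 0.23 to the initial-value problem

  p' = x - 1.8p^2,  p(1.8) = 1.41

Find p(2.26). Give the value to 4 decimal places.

Midpoint: k1 = f(x_n, p_n); k2 = f(x_n + h/2, p_n + (h/2)·k1); p_{n+1} = p_n + h·k2.
x=1.800000, p=1.410000:
  k1 = f(1.800000, 1.410000) = -1.778580
  k2 = f(1.915000, 1.205463) = -0.700655
  p ← 1.410000 + 0.23·(-0.700655) = 1.248849
x=2.030000, p=1.248849:
  k1 = f(2.030000, 1.248849) = -0.777324
  k2 = f(2.145000, 1.159457) = -0.274813
  p ← 1.248849 + 0.23·(-0.274813) = 1.185642
p(2.26) ≈ 1.1856

1.1856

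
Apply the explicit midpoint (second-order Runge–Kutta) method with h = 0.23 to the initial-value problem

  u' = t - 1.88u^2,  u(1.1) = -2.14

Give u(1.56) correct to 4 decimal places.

Midpoint: k1 = f(t_n, u_n); k2 = f(t_n + h/2, u_n + (h/2)·k1); u_{n+1} = u_n + h·k2.
t=1.100000, u=-2.140000:
  k1 = f(1.100000, -2.140000) = -7.509648
  k2 = f(1.215000, -3.003610) = -15.745740
  u ← -2.140000 + 0.23·(-15.745740) = -5.761520
t=1.330000, u=-5.761520:
  k1 = f(1.330000, -5.761520) = -61.076816
  k2 = f(1.445000, -12.785354) = -305.869719
  u ← -5.761520 + 0.23·(-305.869719) = -76.111556
u(1.56) ≈ -76.1116

-76.1116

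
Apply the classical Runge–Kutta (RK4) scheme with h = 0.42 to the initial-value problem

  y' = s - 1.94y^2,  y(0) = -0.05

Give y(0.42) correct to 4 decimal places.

0.0369

RK4: k1 = f(s_n, y_n); k2 = f(s_n + h/2, y_n + (h/2)·k1); k3 = f(s_n + h/2, y_n + (h/2)·k2); k4 = f(s_n + h, y_n + h·k3); y_{n+1} = y_n + (h/6)·(k1 + 2k2 + 2k3 + k4).
s=0.000000, y=-0.050000:
  k1 = f(0.000000, -0.050000) = -0.004850
  k2 = f(0.210000, -0.051019) = 0.204950
  k3 = f(0.210000, -0.006960) = 0.209906
  k4 = f(0.420000, 0.038161) = 0.417175
  y ← -0.050000 + (0.42/6)·(k1 + 2k2 + 2k3 + k4) = 0.036943
y(0.42) ≈ 0.0369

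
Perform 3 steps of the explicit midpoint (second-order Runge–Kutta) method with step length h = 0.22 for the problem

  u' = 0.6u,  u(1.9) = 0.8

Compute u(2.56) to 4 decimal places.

Midpoint: k1 = f(s_n, u_n); k2 = f(s_n + h/2, u_n + (h/2)·k1); u_{n+1} = u_n + h·k2.
s=1.900000, u=0.800000:
  k1 = f(1.900000, 0.800000) = 0.480000
  k2 = f(2.010000, 0.852800) = 0.511680
  u ← 0.800000 + 0.22·0.511680 = 0.912570
s=2.120000, u=0.912570:
  k1 = f(2.120000, 0.912570) = 0.547542
  k2 = f(2.230000, 0.972799) = 0.583680
  u ← 0.912570 + 0.22·0.583680 = 1.040979
s=2.340000, u=1.040979:
  k1 = f(2.340000, 1.040979) = 0.624587
  k2 = f(2.450000, 1.109684) = 0.665810
  u ← 1.040979 + 0.22·0.665810 = 1.187457
u(2.56) ≈ 1.1875

1.1875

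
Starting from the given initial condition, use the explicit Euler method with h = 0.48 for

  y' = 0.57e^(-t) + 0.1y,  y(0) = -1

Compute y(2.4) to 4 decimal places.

Euler: y_{n+1} = y_n + h·f(t_n, y_n).
t=0.000000, y=-1.000000: f=0.470000 → y ← -1.000000 + 0.48·0.470000 = -0.774400
t=0.480000, y=-0.774400: f=0.275267 → y ← -0.774400 + 0.48·0.275267 = -0.642272
t=0.960000, y=-0.642272: f=0.154022 → y ← -0.642272 + 0.48·0.154022 = -0.568342
t=1.440000, y=-0.568342: f=0.078215 → y ← -0.568342 + 0.48·0.078215 = -0.530799
t=1.920000, y=-0.530799: f=0.030486 → y ← -0.530799 + 0.48·0.030486 = -0.516165
y(2.4) ≈ -0.5162

-0.5162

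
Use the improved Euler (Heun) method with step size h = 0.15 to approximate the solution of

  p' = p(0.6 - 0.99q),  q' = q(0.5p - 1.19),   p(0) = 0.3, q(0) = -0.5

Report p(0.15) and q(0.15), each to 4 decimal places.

0.3513, -0.4289

Heun on (p,q): k1 = f(x_n, state_n); k2 = f(x_n + h, state_n + h·k1); state_{n+1} = state_n + (h/2)·(k1 + k2).
0.000000: (0.300000, -0.500000)
  k1 = (0.328500, 0.520000)
  predictor → (0.349275, -0.422000)
  k2 = (0.355485, 0.428483)
  → (0.351299, -0.428864)
(p(0.15), q(0.15)) ≈ (0.3513, -0.4289)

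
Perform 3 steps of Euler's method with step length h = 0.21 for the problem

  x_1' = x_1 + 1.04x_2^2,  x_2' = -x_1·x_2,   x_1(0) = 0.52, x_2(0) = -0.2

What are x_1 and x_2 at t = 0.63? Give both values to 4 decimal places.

Euler on (x_1,x_2): x_1_{n+1} = x_1_n + h·x_1', x_2_{n+1} = x_2_n + h·x_2'.
0.000000: (0.520000, -0.200000); f=(0.561600, 0.104000) → (0.637936, -0.178160)
0.210000: (0.637936, -0.178160); f=(0.670947, 0.113655) → (0.778835, -0.154293)
0.420000: (0.778835, -0.154293); f=(0.803593, 0.120168) → (0.947589, -0.129057)
(x_1(0.63), x_2(0.63)) ≈ (0.9476, -0.1291)

0.9476, -0.1291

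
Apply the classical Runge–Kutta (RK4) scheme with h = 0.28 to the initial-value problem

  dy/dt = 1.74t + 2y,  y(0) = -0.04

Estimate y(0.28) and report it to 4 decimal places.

0.0127

RK4: k1 = f(t_n, y_n); k2 = f(t_n + h/2, y_n + (h/2)·k1); k3 = f(t_n + h/2, y_n + (h/2)·k2); k4 = f(t_n + h, y_n + h·k3); y_{n+1} = y_n + (h/6)·(k1 + 2k2 + 2k3 + k4).
t=0.000000, y=-0.040000:
  k1 = f(0.000000, -0.040000) = -0.080000
  k2 = f(0.140000, -0.051200) = 0.141200
  k3 = f(0.140000, -0.020232) = 0.203136
  k4 = f(0.280000, 0.016878) = 0.520956
  y ← -0.040000 + (0.28/6)·(k1 + 2k2 + 2k3 + k4) = 0.012716
y(0.28) ≈ 0.0127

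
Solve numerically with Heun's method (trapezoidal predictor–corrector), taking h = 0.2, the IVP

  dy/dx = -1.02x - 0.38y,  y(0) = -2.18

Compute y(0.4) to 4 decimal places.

-1.9514

Heun: k1 = f(x_n, y_n); k2 = f(x_n + h, y_n + h·k1); y_{n+1} = y_n + (h/2)·(k1 + k2).
x=0.000000, y=-2.180000:
  k1 = f(0.000000, -2.180000) = 0.828400
  k2 = f(0.200000, -2.014320) = 0.561442
  y ← -2.180000 + (0.2/2)·(0.828400 + 0.561442) = -2.041016
x=0.200000, y=-2.041016:
  k1 = f(0.200000, -2.041016) = 0.571586
  k2 = f(0.400000, -1.926699) = 0.324145
  y ← -2.041016 + (0.2/2)·(0.571586 + 0.324145) = -1.951443
y(0.4) ≈ -1.9514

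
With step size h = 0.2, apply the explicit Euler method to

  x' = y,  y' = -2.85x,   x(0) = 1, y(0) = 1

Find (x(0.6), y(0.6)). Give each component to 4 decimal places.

Euler on (x,y): x_{n+1} = x_n + h·x', y_{n+1} = y_n + h·y'.
0.000000: (1.000000, 1.000000); f=(1.000000, -2.850000) → (1.200000, 0.430000)
0.200000: (1.200000, 0.430000); f=(0.430000, -3.420000) → (1.286000, -0.254000)
0.400000: (1.286000, -0.254000); f=(-0.254000, -3.665100) → (1.235200, -0.987020)
(x(0.6), y(0.6)) ≈ (1.2352, -0.9870)

1.2352, -0.9870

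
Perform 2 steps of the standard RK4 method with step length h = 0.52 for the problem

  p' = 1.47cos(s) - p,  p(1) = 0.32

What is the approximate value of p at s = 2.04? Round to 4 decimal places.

RK4: k1 = f(s_n, p_n); k2 = f(s_n + h/2, p_n + (h/2)·k1); k3 = f(s_n + h/2, p_n + (h/2)·k2); k4 = f(s_n + h, p_n + h·k3); p_{n+1} = p_n + (h/6)·(k1 + 2k2 + 2k3 + k4).
s=1.000000, p=0.320000:
  k1 = f(1.000000, 0.320000) = 0.474244
  k2 = f(1.260000, 0.443304) = 0.006247
  k3 = f(1.260000, 0.321624) = 0.127927
  k4 = f(1.520000, 0.386522) = -0.311883
  p ← 0.320000 + (0.52/6)·(k1 + 2k2 + 2k3 + k4) = 0.357328
s=1.520000, p=0.357328:
  k1 = f(1.520000, 0.357328) = -0.282690
  k2 = f(1.780000, 0.283829) = -0.589120
  k3 = f(1.780000, 0.204157) = -0.509448
  k4 = f(2.040000, 0.092415) = -0.757114
  p ← 0.357328 + (0.52/6)·(k1 + 2k2 + 2k3 + k4) = 0.076793
p(2.04) ≈ 0.0768

0.0768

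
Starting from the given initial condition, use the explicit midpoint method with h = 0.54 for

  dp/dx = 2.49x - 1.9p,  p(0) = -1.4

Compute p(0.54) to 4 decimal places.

-0.3374

Midpoint: k1 = f(x_n, p_n); k2 = f(x_n + h/2, p_n + (h/2)·k1); p_{n+1} = p_n + h·k2.
x=0.000000, p=-1.400000:
  k1 = f(0.000000, -1.400000) = 2.660000
  k2 = f(0.270000, -0.681800) = 1.967720
  p ← -1.400000 + 0.54·1.967720 = -0.337431
p(0.54) ≈ -0.3374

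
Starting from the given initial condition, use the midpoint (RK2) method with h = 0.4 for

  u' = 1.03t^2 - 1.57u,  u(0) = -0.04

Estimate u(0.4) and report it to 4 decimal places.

-0.0063

Midpoint: k1 = f(t_n, u_n); k2 = f(t_n + h/2, u_n + (h/2)·k1); u_{n+1} = u_n + h·k2.
t=0.000000, u=-0.040000:
  k1 = f(0.000000, -0.040000) = 0.062800
  k2 = f(0.200000, -0.027440) = 0.084281
  u ← -0.040000 + 0.4·0.084281 = -0.006288
u(0.4) ≈ -0.0063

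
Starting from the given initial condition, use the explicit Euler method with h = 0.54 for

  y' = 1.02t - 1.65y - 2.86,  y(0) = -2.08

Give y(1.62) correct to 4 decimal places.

-1.1065

Euler: y_{n+1} = y_n + h·f(t_n, y_n).
t=0.000000, y=-2.080000: f=0.572000 → y ← -2.080000 + 0.54·0.572000 = -1.771120
t=0.540000, y=-1.771120: f=0.613148 → y ← -1.771120 + 0.54·0.613148 = -1.440020
t=1.080000, y=-1.440020: f=0.617633 → y ← -1.440020 + 0.54·0.617633 = -1.106498
y(1.62) ≈ -1.1065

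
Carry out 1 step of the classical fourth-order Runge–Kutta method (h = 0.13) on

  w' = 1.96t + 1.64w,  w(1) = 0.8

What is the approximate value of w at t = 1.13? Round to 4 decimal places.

1.2919

RK4: k1 = f(t_n, w_n); k2 = f(t_n + h/2, w_n + (h/2)·k1); k3 = f(t_n + h/2, w_n + (h/2)·k2); k4 = f(t_n + h, w_n + h·k3); w_{n+1} = w_n + (h/6)·(k1 + 2k2 + 2k3 + k4).
t=1.000000, w=0.800000:
  k1 = f(1.000000, 0.800000) = 3.272000
  k2 = f(1.065000, 1.012680) = 3.748195
  k3 = f(1.065000, 1.043633) = 3.798958
  k4 = f(1.130000, 1.293864) = 4.336738
  w ← 0.800000 + (0.13/6)·(k1 + 2k2 + 2k3 + k4) = 1.291899
w(1.13) ≈ 1.2919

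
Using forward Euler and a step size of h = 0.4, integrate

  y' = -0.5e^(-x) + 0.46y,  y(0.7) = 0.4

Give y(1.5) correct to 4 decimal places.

Euler: y_{n+1} = y_n + h·f(x_n, y_n).
x=0.700000, y=0.400000: f=-0.064293 → y ← 0.400000 + 0.4·(-0.064293) = 0.374283
x=1.100000, y=0.374283: f=0.005735 → y ← 0.374283 + 0.4·0.005735 = 0.376577
y(1.5) ≈ 0.3766

0.3766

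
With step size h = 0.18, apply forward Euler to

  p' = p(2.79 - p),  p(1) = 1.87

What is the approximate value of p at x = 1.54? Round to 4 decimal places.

Euler: p_{n+1} = p_n + h·f(x_n, p_n).
x=1.000000, p=1.870000: f=1.720400 → p ← 1.870000 + 0.18·1.720400 = 2.179672
x=1.180000, p=2.179672: f=1.330315 → p ← 2.179672 + 0.18·1.330315 = 2.419129
x=1.360000, p=2.419129: f=0.897185 → p ← 2.419129 + 0.18·0.897185 = 2.580622
p(1.54) ≈ 2.5806

2.5806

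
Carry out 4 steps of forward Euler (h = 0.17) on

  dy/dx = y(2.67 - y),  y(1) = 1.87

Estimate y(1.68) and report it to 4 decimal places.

2.5472

Euler: y_{n+1} = y_n + h·f(x_n, y_n).
x=1.000000, y=1.870000: f=1.496000 → y ← 1.870000 + 0.17·1.496000 = 2.124320
x=1.170000, y=2.124320: f=1.159199 → y ← 2.124320 + 0.17·1.159199 = 2.321384
x=1.340000, y=2.321384: f=0.809272 → y ← 2.321384 + 0.17·0.809272 = 2.458960
x=1.510000, y=2.458960: f=0.518939 → y ← 2.458960 + 0.17·0.518939 = 2.547180
y(1.68) ≈ 2.5472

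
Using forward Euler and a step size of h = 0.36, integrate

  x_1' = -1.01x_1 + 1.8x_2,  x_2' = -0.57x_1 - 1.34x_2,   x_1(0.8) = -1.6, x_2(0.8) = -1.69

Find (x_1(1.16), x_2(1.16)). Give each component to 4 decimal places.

-2.1134, -0.5464

Euler on (x_1,x_2): x_1_{n+1} = x_1_n + h·x_1', x_2_{n+1} = x_2_n + h·x_2'.
0.800000: (-1.600000, -1.690000); f=(-1.426000, 3.176600) → (-2.113360, -0.546424)
(x_1(1.16), x_2(1.16)) ≈ (-2.1134, -0.5464)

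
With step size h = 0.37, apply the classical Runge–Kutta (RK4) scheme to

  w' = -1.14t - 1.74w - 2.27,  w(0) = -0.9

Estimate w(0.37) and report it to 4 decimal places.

RK4: k1 = f(t_n, w_n); k2 = f(t_n + h/2, w_n + (h/2)·k1); k3 = f(t_n + h/2, w_n + (h/2)·k2); k4 = f(t_n + h, w_n + h·k3); w_{n+1} = w_n + (h/6)·(k1 + 2k2 + 2k3 + k4).
t=0.000000, w=-0.900000:
  k1 = f(0.000000, -0.900000) = -0.704000
  k2 = f(0.185000, -1.030240) = -0.688282
  k3 = f(0.185000, -1.027332) = -0.693342
  k4 = f(0.370000, -1.156537) = -0.679426
  w ← -0.900000 + (0.37/6)·(k1 + 2k2 + 2k3 + k4) = -1.155712
w(0.37) ≈ -1.1557

-1.1557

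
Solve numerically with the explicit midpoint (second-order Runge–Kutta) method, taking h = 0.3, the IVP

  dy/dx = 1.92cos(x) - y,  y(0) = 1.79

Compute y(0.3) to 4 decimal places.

1.8167

Midpoint: k1 = f(x_n, y_n); k2 = f(x_n + h/2, y_n + (h/2)·k1); y_{n+1} = y_n + h·k2.
x=0.000000, y=1.790000:
  k1 = f(0.000000, 1.790000) = 0.130000
  k2 = f(0.150000, 1.809500) = 0.088940
  y ← 1.790000 + 0.3·0.088940 = 1.816682
y(0.3) ≈ 1.8167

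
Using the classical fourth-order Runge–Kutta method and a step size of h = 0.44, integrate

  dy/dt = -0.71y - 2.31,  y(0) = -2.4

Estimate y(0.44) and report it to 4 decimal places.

RK4: k1 = f(t_n, y_n); k2 = f(t_n + h/2, y_n + (h/2)·k1); k3 = f(t_n + h/2, y_n + (h/2)·k2); k4 = f(t_n + h, y_n + h·k3); y_{n+1} = y_n + (h/6)·(k1 + 2k2 + 2k3 + k4).
t=0.000000, y=-2.400000:
  k1 = f(0.000000, -2.400000) = -0.606000
  k2 = f(0.220000, -2.533320) = -0.511343
  k3 = f(0.220000, -2.512495) = -0.526128
  k4 = f(0.440000, -2.631496) = -0.441638
  y ← -2.400000 + (0.44/6)·(k1 + 2k2 + 2k3 + k4) = -2.628989
y(0.44) ≈ -2.6290

-2.6290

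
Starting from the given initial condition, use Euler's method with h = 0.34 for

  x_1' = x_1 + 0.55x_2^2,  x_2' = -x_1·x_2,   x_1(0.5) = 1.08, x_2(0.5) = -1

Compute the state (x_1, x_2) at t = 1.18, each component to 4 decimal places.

Euler on (x_1,x_2): x_1_{n+1} = x_1_n + h·x_1', x_2_{n+1} = x_2_n + h·x_2'.
0.500000: (1.080000, -1.000000); f=(1.630000, 1.080000) → (1.634200, -0.632800)
0.840000: (1.634200, -0.632800); f=(1.854440, 1.034122) → (2.264710, -0.281199)
(x_1(1.18), x_2(1.18)) ≈ (2.2647, -0.2812)

2.2647, -0.2812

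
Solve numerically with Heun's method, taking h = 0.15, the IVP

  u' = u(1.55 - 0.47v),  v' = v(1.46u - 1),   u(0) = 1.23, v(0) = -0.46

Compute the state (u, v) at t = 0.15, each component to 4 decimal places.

Heun on (u,v): k1 = f(t_n, state_n); k2 = f(t_n + h, state_n + h·k1); state_{n+1} = state_n + (h/2)·(k1 + k2).
0.000000: (1.230000, -0.460000)
  k1 = (2.172426, -0.366068)
  predictor → (1.555864, -0.514910)
  k2 = (2.788120, -0.654740)
  → (1.602041, -0.536561)
(u(0.15), v(0.15)) ≈ (1.6020, -0.5366)

1.6020, -0.5366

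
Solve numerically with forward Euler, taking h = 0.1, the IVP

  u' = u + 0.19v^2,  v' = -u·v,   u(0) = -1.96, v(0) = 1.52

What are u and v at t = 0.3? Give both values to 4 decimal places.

Euler on (u,v): u_{n+1} = u_n + h·u', v_{n+1} = v_n + h·v'.
0.000000: (-1.960000, 1.520000); f=(-1.521024, 2.979200) → (-2.112102, 1.817920)
0.100000: (-2.112102, 1.817920); f=(-1.484184, 3.839633) → (-2.260521, 2.201883)
0.200000: (-2.260521, 2.201883); f=(-1.339346, 4.977403) → (-2.394455, 2.699624)
(u(0.3), v(0.3)) ≈ (-2.3945, 2.6996)

-2.3945, 2.6996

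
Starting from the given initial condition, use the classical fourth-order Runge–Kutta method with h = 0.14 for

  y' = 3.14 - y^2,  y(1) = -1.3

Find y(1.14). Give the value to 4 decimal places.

RK4: k1 = f(x_n, y_n); k2 = f(x_n + h/2, y_n + (h/2)·k1); k3 = f(x_n + h/2, y_n + (h/2)·k2); k4 = f(x_n + h, y_n + h·k3); y_{n+1} = y_n + (h/6)·(k1 + 2k2 + 2k3 + k4).
x=1.000000, y=-1.300000:
  k1 = f(1.000000, -1.300000) = 1.450000
  k2 = f(1.070000, -1.198500) = 1.703598
  k3 = f(1.070000, -1.180748) = 1.745834
  k4 = f(1.140000, -1.055583) = 2.025744
  y ← -1.300000 + (0.14/6)·(k1 + 2k2 + 2k3 + k4) = -1.057926
y(1.14) ≈ -1.0579

-1.0579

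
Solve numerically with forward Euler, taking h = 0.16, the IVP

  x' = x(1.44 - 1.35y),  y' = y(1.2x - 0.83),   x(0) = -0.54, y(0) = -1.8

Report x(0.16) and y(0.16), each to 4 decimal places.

Euler on (x,y): x_{n+1} = x_n + h·x', y_{n+1} = y_n + h·y'.
0.000000: (-0.540000, -1.800000); f=(-2.089800, 2.660400) → (-0.874368, -1.374336)
(x(0.16), y(0.16)) ≈ (-0.8744, -1.3743)

-0.8744, -1.3743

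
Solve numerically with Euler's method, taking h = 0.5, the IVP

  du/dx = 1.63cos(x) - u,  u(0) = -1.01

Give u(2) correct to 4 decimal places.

Euler: u_{n+1} = u_n + h·f(x_n, u_n).
x=0.000000, u=-1.010000: f=2.640000 → u ← -1.010000 + 0.5·2.640000 = 0.310000
x=0.500000, u=0.310000: f=1.120460 → u ← 0.310000 + 0.5·1.120460 = 0.870230
x=1.000000, u=0.870230: f=0.010463 → u ← 0.870230 + 0.5·0.010463 = 0.875461
x=1.500000, u=0.875461: f=-0.760160 → u ← 0.875461 + 0.5·(-0.760160) = 0.495381
u(2) ≈ 0.4954

0.4954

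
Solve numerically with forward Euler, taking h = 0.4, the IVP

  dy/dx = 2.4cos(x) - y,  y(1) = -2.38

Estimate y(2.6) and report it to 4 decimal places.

-0.8335

Euler: y_{n+1} = y_n + h·f(x_n, y_n).
x=1.000000, y=-2.380000: f=3.676726 → y ← -2.380000 + 0.4·3.676726 = -0.909310
x=1.400000, y=-0.909310: f=1.317231 → y ← -0.909310 + 0.4·1.317231 = -0.382417
x=1.800000, y=-0.382417: f=-0.162868 → y ← -0.382417 + 0.4·(-0.162868) = -0.447564
x=2.200000, y=-0.447564: f=-0.964838 → y ← -0.447564 + 0.4·(-0.964838) = -0.833500
y(2.6) ≈ -0.8335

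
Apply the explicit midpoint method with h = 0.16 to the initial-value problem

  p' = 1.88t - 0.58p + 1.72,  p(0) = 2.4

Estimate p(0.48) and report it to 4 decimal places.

Midpoint: k1 = f(t_n, p_n); k2 = f(t_n + h/2, p_n + (h/2)·k1); p_{n+1} = p_n + h·k2.
t=0.000000, p=2.400000:
  k1 = f(0.000000, 2.400000) = 0.328000
  k2 = f(0.080000, 2.426240) = 0.463181
  p ← 2.400000 + 0.16·0.463181 = 2.474109
t=0.160000, p=2.474109:
  k1 = f(0.160000, 2.474109) = 0.585817
  k2 = f(0.240000, 2.520974) = 0.709035
  p ← 2.474109 + 0.16·0.709035 = 2.587555
t=0.320000, p=2.587555:
  k1 = f(0.320000, 2.587555) = 0.820818
  k2 = f(0.400000, 2.653220) = 0.933132
  p ← 2.587555 + 0.16·0.933132 = 2.736856
p(0.48) ≈ 2.7369

2.7369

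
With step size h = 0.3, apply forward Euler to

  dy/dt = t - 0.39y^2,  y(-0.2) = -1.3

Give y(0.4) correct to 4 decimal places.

-1.8116

Euler: y_{n+1} = y_n + h·f(t_n, y_n).
t=-0.200000, y=-1.300000: f=-0.859100 → y ← -1.300000 + 0.3·(-0.859100) = -1.557730
t=0.100000, y=-1.557730: f=-0.846344 → y ← -1.557730 + 0.3·(-0.846344) = -1.811633
y(0.4) ≈ -1.8116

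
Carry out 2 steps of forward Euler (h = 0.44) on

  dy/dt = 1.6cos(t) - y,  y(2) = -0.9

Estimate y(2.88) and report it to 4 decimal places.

Euler: y_{n+1} = y_n + h·f(t_n, y_n).
t=2.000000, y=-0.900000: f=0.234165 → y ← -0.900000 + 0.44·0.234165 = -0.796967
t=2.440000, y=-0.796967: f=-0.425137 → y ← -0.796967 + 0.44·(-0.425137) = -0.984028
y(2.88) ≈ -0.9840

-0.9840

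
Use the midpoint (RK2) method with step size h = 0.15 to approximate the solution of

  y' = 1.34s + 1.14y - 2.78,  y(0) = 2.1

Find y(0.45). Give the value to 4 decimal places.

2.0327

Midpoint: k1 = f(s_n, y_n); k2 = f(s_n + h/2, y_n + (h/2)·k1); y_{n+1} = y_n + h·k2.
s=0.000000, y=2.100000:
  k1 = f(0.000000, 2.100000) = -0.386000
  k2 = f(0.075000, 2.071050) = -0.318503
  y ← 2.100000 + 0.15·(-0.318503) = 2.052225
s=0.150000, y=2.052225:
  k1 = f(0.150000, 2.052225) = -0.239464
  k2 = f(0.225000, 2.034265) = -0.159438
  y ← 2.052225 + 0.15·(-0.159438) = 2.028309
s=0.300000, y=2.028309:
  k1 = f(0.300000, 2.028309) = -0.065728
  k2 = f(0.375000, 2.023379) = 0.029152
  y ← 2.028309 + 0.15·0.029152 = 2.032682
y(0.45) ≈ 2.0327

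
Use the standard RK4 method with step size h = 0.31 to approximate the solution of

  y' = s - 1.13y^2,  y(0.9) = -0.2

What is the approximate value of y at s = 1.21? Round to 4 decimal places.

0.1231

RK4: k1 = f(s_n, y_n); k2 = f(s_n + h/2, y_n + (h/2)·k1); k3 = f(s_n + h/2, y_n + (h/2)·k2); k4 = f(s_n + h, y_n + h·k3); y_{n+1} = y_n + (h/6)·(k1 + 2k2 + 2k3 + k4).
s=0.900000, y=-0.200000:
  k1 = f(0.900000, -0.200000) = 0.854800
  k2 = f(1.055000, -0.067506) = 1.049851
  k3 = f(1.055000, -0.037273) = 1.053430
  k4 = f(1.210000, 0.126563) = 1.191899
  y ← -0.200000 + (0.31/6)·(k1 + 2k2 + 2k3 + k4) = 0.123085
y(1.21) ≈ 0.1231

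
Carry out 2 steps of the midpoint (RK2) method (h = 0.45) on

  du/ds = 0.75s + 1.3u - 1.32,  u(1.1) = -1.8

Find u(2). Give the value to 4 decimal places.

Midpoint: k1 = f(s_n, u_n); k2 = f(s_n + h/2, u_n + (h/2)·k1); u_{n+1} = u_n + h·k2.
s=1.100000, u=-1.800000:
  k1 = f(1.100000, -1.800000) = -2.835000
  k2 = f(1.325000, -2.437875) = -3.495488
  u ← -1.800000 + 0.45·(-3.495488) = -3.372969
s=1.550000, u=-3.372969:
  k1 = f(1.550000, -3.372969) = -4.542360
  k2 = f(1.775000, -4.395000) = -5.702251
  u ← -3.372969 + 0.45·(-5.702251) = -5.938982
u(2) ≈ -5.9390

-5.9390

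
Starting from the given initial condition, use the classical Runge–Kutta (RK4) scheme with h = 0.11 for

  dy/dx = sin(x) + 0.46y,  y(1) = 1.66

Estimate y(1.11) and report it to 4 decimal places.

RK4: k1 = f(x_n, y_n); k2 = f(x_n + h/2, y_n + (h/2)·k1); k3 = f(x_n + h/2, y_n + (h/2)·k2); k4 = f(x_n + h, y_n + h·k3); y_{n+1} = y_n + (h/6)·(k1 + 2k2 + 2k3 + k4).
x=1.000000, y=1.660000:
  k1 = f(1.000000, 1.660000) = 1.605071
  k2 = f(1.055000, 1.748279) = 1.674109
  k3 = f(1.055000, 1.752076) = 1.675855
  k4 = f(1.110000, 1.844344) = 1.744097
  y ← 1.660000 + (0.11/6)·(k1 + 2k2 + 2k3 + k4) = 1.844233
y(1.11) ≈ 1.8442

1.8442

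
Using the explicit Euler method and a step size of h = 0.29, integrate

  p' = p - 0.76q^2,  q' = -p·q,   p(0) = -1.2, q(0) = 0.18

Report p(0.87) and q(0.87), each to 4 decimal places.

-2.6320, 0.5582

Euler on (p,q): p_{n+1} = p_n + h·p', q_{n+1} = q_n + h·q'.
0.000000: (-1.200000, 0.180000); f=(-1.224624, 0.216000) → (-1.555141, 0.242640)
0.290000: (-1.555141, 0.242640); f=(-1.599885, 0.377339) → (-2.019108, 0.352068)
0.580000: (-2.019108, 0.352068); f=(-2.113311, 0.710864) → (-2.631968, 0.558219)
(p(0.87), q(0.87)) ≈ (-2.6320, 0.5582)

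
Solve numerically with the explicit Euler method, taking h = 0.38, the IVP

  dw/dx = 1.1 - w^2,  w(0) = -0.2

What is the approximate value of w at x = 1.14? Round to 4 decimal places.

0.8840

Euler: w_{n+1} = w_n + h·f(x_n, w_n).
x=0.000000, w=-0.200000: f=1.060000 → w ← -0.200000 + 0.38·1.060000 = 0.202800
x=0.380000, w=0.202800: f=1.058872 → w ← 0.202800 + 0.38·1.058872 = 0.605171
x=0.760000, w=0.605171: f=0.733768 → w ← 0.605171 + 0.38·0.733768 = 0.884003
w(1.14) ≈ 0.8840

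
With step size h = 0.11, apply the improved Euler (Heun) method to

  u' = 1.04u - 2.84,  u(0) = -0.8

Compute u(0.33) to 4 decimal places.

-2.2423

Heun: k1 = f(t_n, u_n); k2 = f(t_n + h, u_n + h·k1); u_{n+1} = u_n + (h/2)·(k1 + k2).
t=0.000000, u=-0.800000:
  k1 = f(0.000000, -0.800000) = -3.672000
  k2 = f(0.110000, -1.203920) = -4.092077
  u ← -0.800000 + (0.11/2)·(-3.672000 + (-4.092077)) = -1.227024
t=0.110000, u=-1.227024:
  k1 = f(0.110000, -1.227024) = -4.116105
  k2 = f(0.220000, -1.679796) = -4.586988
  u ← -1.227024 + (0.11/2)·(-4.116105 + (-4.586988)) = -1.705694
t=0.220000, u=-1.705694:
  k1 = f(0.220000, -1.705694) = -4.613922
  k2 = f(0.330000, -2.213226) = -5.141755
  u ← -1.705694 + (0.11/2)·(-4.613922 + (-5.141755)) = -2.242257
u(0.33) ≈ -2.2423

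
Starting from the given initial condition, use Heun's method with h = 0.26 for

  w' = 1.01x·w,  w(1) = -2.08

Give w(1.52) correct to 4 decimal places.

-3.9892

Heun: k1 = f(x_n, w_n); k2 = f(x_n + h, w_n + h·k1); w_{n+1} = w_n + (h/2)·(k1 + k2).
x=1.000000, w=-2.080000:
  k1 = f(1.000000, -2.080000) = -2.100800
  k2 = f(1.260000, -2.626208) = -3.342112
  w ← -2.080000 + (0.26/2)·(-2.100800 + (-3.342112)) = -2.787579
x=1.260000, w=-2.787579:
  k1 = f(1.260000, -2.787579) = -3.547473
  k2 = f(1.520000, -3.709921) = -5.695471
  w ← -2.787579 + (0.26/2)·(-3.547473 + (-5.695471)) = -3.989161
w(1.52) ≈ -3.9892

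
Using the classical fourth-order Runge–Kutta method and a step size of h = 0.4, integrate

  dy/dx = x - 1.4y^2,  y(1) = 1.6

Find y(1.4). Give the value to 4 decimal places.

1.1358

RK4: k1 = f(x_n, y_n); k2 = f(x_n + h/2, y_n + (h/2)·k1); k3 = f(x_n + h/2, y_n + (h/2)·k2); k4 = f(x_n + h, y_n + h·k3); y_{n+1} = y_n + (h/6)·(k1 + 2k2 + 2k3 + k4).
x=1.000000, y=1.600000:
  k1 = f(1.000000, 1.600000) = -2.584000
  k2 = f(1.200000, 1.083200) = -0.442651
  k3 = f(1.200000, 1.511470) = -1.998357
  k4 = f(1.400000, 0.800657) = 0.502527
  y ← 1.600000 + (0.4/6)·(k1 + 2k2 + 2k3 + k4) = 1.135767
y(1.4) ≈ 1.1358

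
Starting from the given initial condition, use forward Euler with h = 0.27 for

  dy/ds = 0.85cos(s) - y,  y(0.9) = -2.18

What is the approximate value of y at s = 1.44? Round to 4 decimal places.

Euler: y_{n+1} = y_n + h·f(s_n, y_n).
s=0.900000, y=-2.180000: f=2.708368 → y ← -2.180000 + 0.27·2.708368 = -1.448741
s=1.170000, y=-1.448741: f=1.780369 → y ← -1.448741 + 0.27·1.780369 = -0.968041
y(1.44) ≈ -0.9680

-0.9680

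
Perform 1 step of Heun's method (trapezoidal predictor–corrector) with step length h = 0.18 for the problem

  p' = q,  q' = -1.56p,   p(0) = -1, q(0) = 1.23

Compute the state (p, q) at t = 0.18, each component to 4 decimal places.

-0.7533, 1.4797

Heun on (p,q): k1 = f(t_n, state_n); k2 = f(t_n + h, state_n + h·k1); state_{n+1} = state_n + (h/2)·(k1 + k2).
0.000000: (-1.000000, 1.230000)
  k1 = (1.230000, 1.560000)
  predictor → (-0.778600, 1.510800)
  k2 = (1.510800, 1.214616)
  → (-0.753328, 1.479715)
(p(0.18), q(0.18)) ≈ (-0.7533, 1.4797)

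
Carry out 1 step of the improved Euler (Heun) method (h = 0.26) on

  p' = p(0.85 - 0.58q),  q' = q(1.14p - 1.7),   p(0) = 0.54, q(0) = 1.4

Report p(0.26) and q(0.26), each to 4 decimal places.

0.5616, 1.0617

Heun on (p,q): k1 = f(t_n, state_n); k2 = f(t_n + h, state_n + h·k1); state_{n+1} = state_n + (h/2)·(k1 + k2).
0.000000: (0.540000, 1.400000)
  k1 = (0.020520, -1.518160)
  predictor → (0.545335, 1.005278)
  k2 = (0.145571, -1.084010)
  → (0.561592, 1.061718)
(p(0.26), q(0.26)) ≈ (0.5616, 1.0617)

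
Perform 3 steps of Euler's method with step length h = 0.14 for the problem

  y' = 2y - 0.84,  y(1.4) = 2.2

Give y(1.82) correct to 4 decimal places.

Euler: y_{n+1} = y_n + h·f(x_n, y_n).
x=1.400000, y=2.200000: f=3.560000 → y ← 2.200000 + 0.14·3.560000 = 2.698400
x=1.540000, y=2.698400: f=4.556800 → y ← 2.698400 + 0.14·4.556800 = 3.336352
x=1.680000, y=3.336352: f=5.832704 → y ← 3.336352 + 0.14·5.832704 = 4.152931
y(1.82) ≈ 4.1529

4.1529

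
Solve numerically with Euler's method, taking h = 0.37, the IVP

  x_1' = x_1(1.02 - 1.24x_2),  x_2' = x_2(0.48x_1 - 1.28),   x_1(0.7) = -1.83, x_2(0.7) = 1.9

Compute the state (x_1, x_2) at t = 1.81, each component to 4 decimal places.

-1.4612, 0.0456

Euler on (x_1,x_2): x_1_{n+1} = x_1_n + h·x_1', x_2_{n+1} = x_2_n + h·x_2'.
0.700000: (-1.830000, 1.900000); f=(2.444880, -4.100960) → (-0.925394, 0.382645)
1.070000: (-0.925394, 0.382645); f=(-0.504822, -0.659752) → (-1.112178, 0.138537)
1.440000: (-1.112178, 0.138537); f=(-0.943366, -0.251284) → (-1.461224, 0.045561)
(x_1(1.81), x_2(1.81)) ≈ (-1.4612, 0.0456)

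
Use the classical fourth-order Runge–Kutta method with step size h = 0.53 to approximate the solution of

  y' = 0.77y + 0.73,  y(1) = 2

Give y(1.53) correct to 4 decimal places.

3.4854

RK4: k1 = f(x_n, y_n); k2 = f(x_n + h/2, y_n + (h/2)·k1); k3 = f(x_n + h/2, y_n + (h/2)·k2); k4 = f(x_n + h, y_n + h·k3); y_{n+1} = y_n + (h/6)·(k1 + 2k2 + 2k3 + k4).
x=1.000000, y=2.000000:
  k1 = f(1.000000, 2.000000) = 2.270000
  k2 = f(1.265000, 2.601550) = 2.733194
  k3 = f(1.265000, 2.724296) = 2.827708
  k4 = f(1.530000, 3.498685) = 3.423988
  y ← 2.000000 + (0.53/6)·(k1 + 2k2 + 2k3 + k4) = 3.485395
y(1.53) ≈ 3.4854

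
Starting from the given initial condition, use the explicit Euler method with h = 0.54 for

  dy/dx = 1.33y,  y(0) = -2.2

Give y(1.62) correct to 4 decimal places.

Euler: y_{n+1} = y_n + h·f(x_n, y_n).
x=0.000000, y=-2.200000: f=-2.926000 → y ← -2.200000 + 0.54·(-2.926000) = -3.780040
x=0.540000, y=-3.780040: f=-5.027453 → y ← -3.780040 + 0.54·(-5.027453) = -6.494865
x=1.080000, y=-6.494865: f=-8.638170 → y ← -6.494865 + 0.54·(-8.638170) = -11.159477
y(1.62) ≈ -11.1595

-11.1595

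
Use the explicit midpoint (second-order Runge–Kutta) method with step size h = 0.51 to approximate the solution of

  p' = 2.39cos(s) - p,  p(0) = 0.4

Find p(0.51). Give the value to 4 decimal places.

Midpoint: k1 = f(s_n, p_n); k2 = f(s_n + h/2, p_n + (h/2)·k1); p_{n+1} = p_n + h·k2.
s=0.000000, p=0.400000:
  k1 = f(0.000000, 0.400000) = 1.990000
  k2 = f(0.255000, 0.907450) = 1.405265
  p ← 0.400000 + 0.51·1.405265 = 1.116685
p(0.51) ≈ 1.1167

1.1167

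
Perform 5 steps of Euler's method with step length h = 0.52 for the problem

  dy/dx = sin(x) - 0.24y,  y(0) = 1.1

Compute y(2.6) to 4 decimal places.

1.9907

Euler: y_{n+1} = y_n + h·f(x_n, y_n).
x=0.000000, y=1.100000: f=-0.264000 → y ← 1.100000 + 0.52·(-0.264000) = 0.962720
x=0.520000, y=0.962720: f=0.265827 → y ← 0.962720 + 0.52·0.265827 = 1.100950
x=1.040000, y=1.100950: f=0.598176 → y ← 1.100950 + 0.52·0.598176 = 1.412002
x=1.560000, y=1.412002: f=0.661061 → y ← 1.412002 + 0.52·0.661061 = 1.755754
x=2.080000, y=1.755754: f=0.451752 → y ← 1.755754 + 0.52·0.451752 = 1.990665
y(2.6) ≈ 1.9907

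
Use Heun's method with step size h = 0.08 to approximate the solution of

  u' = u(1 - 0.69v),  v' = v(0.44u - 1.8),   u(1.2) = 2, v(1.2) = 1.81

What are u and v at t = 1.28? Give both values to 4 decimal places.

1.9678, 1.6805

Heun on (u,v): k1 = f(t_n, state_n); k2 = f(t_n + h, state_n + h·k1); state_{n+1} = state_n + (h/2)·(k1 + k2).
1.200000: (2.000000, 1.810000)
  k1 = (-0.497800, -1.665200)
  predictor → (1.960176, 1.676784)
  k2 = (-0.307710, -1.572023)
  → (1.967780, 1.680511)
(u(1.28), v(1.28)) ≈ (1.9678, 1.6805)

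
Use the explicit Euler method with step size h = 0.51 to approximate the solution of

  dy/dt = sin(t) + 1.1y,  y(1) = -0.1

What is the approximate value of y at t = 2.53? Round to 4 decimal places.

Euler: y_{n+1} = y_n + h·f(t_n, y_n).
t=1.000000, y=-0.100000: f=0.731471 → y ← -0.100000 + 0.51·0.731471 = 0.273050
t=1.510000, y=0.273050: f=1.298508 → y ← 0.273050 + 0.51·1.298508 = 0.935289
t=2.020000, y=0.935289: f=1.929611 → y ← 0.935289 + 0.51·1.929611 = 1.919391
y(2.53) ≈ 1.9194

1.9194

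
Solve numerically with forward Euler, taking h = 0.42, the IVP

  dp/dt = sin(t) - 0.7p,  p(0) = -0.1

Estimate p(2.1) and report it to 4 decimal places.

0.8984

Euler: p_{n+1} = p_n + h·f(t_n, p_n).
t=0.000000, p=-0.100000: f=0.070000 → p ← -0.100000 + 0.42·0.070000 = -0.070600
t=0.420000, p=-0.070600: f=0.457180 → p ← -0.070600 + 0.42·0.457180 = 0.121416
t=0.840000, p=0.121416: f=0.659652 → p ← 0.121416 + 0.42·0.659652 = 0.398470
t=1.260000, p=0.398470: f=0.673162 → p ← 0.398470 + 0.42·0.673162 = 0.681198
t=1.680000, p=0.681198: f=0.517205 → p ← 0.681198 + 0.42·0.517205 = 0.898424
p(2.1) ≈ 0.8984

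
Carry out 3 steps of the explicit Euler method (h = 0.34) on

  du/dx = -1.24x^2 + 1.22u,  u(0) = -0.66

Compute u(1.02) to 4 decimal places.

Euler: u_{n+1} = u_n + h·f(x_n, u_n).
x=0.000000, u=-0.660000: f=-0.805200 → u ← -0.660000 + 0.34·(-0.805200) = -0.933768
x=0.340000, u=-0.933768: f=-1.282541 → u ← -0.933768 + 0.34·(-1.282541) = -1.369832
x=0.680000, u=-1.369832: f=-2.244571 → u ← -1.369832 + 0.34·(-2.244571) = -2.132986
u(1.02) ≈ -2.1330

-2.1330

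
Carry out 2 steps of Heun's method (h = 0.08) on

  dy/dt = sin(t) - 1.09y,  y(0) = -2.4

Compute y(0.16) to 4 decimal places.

-2.0042

Heun: k1 = f(t_n, y_n); k2 = f(t_n + h, y_n + h·k1); y_{n+1} = y_n + (h/2)·(k1 + k2).
t=0.000000, y=-2.400000:
  k1 = f(0.000000, -2.400000) = 2.616000
  k2 = f(0.080000, -2.190720) = 2.467799
  y ← -2.400000 + (0.08/2)·(2.616000 + 2.467799) = -2.196648
t=0.080000, y=-2.196648:
  k1 = f(0.080000, -2.196648) = 2.474261
  k2 = f(0.160000, -1.998707) = 2.337909
  y ← -2.196648 + (0.08/2)·(2.474261 + 2.337909) = -2.004161
y(0.16) ≈ -2.0042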